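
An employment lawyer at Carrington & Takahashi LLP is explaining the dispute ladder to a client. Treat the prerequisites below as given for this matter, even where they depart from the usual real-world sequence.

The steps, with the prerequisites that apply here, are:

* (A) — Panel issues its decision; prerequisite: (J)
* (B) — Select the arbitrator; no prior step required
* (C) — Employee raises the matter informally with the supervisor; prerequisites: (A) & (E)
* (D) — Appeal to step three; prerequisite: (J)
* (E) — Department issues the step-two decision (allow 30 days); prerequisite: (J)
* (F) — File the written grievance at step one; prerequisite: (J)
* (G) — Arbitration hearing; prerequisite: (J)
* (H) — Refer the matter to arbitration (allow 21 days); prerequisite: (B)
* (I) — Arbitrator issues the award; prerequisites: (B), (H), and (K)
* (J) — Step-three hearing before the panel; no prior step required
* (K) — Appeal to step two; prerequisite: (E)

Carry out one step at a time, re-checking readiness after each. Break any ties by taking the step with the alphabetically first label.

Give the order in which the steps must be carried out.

(B) (H) (J) (A) (D) (E) (C) (F) (G) (K) (I)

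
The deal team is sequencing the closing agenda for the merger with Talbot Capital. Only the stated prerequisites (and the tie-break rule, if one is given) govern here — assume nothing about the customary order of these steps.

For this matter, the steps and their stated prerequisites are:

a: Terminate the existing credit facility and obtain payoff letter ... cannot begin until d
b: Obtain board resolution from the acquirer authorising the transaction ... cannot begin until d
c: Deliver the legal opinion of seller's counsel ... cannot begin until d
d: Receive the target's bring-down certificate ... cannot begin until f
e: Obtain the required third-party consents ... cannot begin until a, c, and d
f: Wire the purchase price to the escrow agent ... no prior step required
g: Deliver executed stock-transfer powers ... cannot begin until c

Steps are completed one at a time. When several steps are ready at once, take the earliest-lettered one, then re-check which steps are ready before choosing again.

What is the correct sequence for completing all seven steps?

f, d, a, b, c, e, g

f has no prerequisites → f first.
d needed f, now all done → d.
a, b and c are all available; a has the earlier label → a.
Now b and c have their prerequisites met. b has the earlier label, so b next.
c needed d, now all done → c.
e and g are both available; e has the earlier label → e.
g needed c, now all done → g.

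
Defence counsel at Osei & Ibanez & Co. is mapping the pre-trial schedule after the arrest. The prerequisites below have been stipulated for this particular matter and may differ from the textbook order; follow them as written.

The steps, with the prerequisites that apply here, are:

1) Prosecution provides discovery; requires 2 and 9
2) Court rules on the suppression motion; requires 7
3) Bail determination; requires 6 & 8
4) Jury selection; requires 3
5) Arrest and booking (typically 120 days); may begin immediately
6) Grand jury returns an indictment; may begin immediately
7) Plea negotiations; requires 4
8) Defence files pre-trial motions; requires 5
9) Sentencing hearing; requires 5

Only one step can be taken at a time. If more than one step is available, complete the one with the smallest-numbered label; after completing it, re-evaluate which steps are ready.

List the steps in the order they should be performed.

5 6 8 3 4 7 2 9 1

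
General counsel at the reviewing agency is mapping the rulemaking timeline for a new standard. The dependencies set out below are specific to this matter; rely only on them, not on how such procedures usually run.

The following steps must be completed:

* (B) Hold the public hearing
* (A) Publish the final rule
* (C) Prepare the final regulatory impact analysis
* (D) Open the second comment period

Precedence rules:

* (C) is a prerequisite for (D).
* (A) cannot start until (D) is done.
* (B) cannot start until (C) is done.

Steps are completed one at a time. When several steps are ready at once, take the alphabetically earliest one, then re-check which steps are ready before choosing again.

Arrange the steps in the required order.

(C) (B) (D) (A)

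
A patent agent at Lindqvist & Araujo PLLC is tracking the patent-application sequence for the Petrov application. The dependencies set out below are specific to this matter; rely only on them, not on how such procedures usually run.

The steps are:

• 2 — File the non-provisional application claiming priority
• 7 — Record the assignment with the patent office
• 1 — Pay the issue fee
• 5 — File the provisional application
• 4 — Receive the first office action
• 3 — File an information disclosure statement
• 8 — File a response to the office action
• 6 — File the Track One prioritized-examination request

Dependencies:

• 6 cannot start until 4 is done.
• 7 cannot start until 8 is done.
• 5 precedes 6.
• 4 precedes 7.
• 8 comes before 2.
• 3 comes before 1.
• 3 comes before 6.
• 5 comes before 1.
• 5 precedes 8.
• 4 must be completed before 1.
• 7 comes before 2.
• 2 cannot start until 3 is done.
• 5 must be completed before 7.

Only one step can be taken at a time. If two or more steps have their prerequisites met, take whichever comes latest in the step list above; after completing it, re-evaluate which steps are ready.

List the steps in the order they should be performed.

3, 4 and 5 have no prerequisites; 3 is listed later, so 3 is first.
Now 4 and 5 have their prerequisites met. 4 is listed later, so 4 next.
5 is the only step now ready → 5.
Ready: 6, 8 and 1. 6 is listed later → 6.
Ready: 8 and 1. 8 is listed later → 8.
7 now also ready, so the ready set is {1, 7}; 1 is listed later → 1.
7 needed 8, 4 and 5, now all done → 7.
That leaves 2 as the only ready step → 2.

3 → 4 → 5 → 6 → 8 → 1 → 7 → 2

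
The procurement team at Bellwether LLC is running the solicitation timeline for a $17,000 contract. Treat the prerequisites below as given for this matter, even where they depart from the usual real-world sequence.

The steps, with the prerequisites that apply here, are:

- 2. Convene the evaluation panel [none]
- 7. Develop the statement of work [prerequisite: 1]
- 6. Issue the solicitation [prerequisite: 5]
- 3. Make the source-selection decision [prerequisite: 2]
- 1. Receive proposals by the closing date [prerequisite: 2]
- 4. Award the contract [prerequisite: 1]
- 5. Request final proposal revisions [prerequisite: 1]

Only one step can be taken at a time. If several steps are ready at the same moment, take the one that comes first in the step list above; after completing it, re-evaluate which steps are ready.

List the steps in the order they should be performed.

2 has no prerequisites → 2 first.
Ready: 3 and 1. 3 is listed earlier → 3.
1 needed 2, now all done → 1.
Ready: 7, 4 and 5. 7 is listed earlier → 7.
4 and 5 are both available; 4 is listed earlier → 4.
5 is the only step now ready → 5.
Next only 6 has its prerequisites met → 6.

2, 3, 1, 7, 4, 5, 6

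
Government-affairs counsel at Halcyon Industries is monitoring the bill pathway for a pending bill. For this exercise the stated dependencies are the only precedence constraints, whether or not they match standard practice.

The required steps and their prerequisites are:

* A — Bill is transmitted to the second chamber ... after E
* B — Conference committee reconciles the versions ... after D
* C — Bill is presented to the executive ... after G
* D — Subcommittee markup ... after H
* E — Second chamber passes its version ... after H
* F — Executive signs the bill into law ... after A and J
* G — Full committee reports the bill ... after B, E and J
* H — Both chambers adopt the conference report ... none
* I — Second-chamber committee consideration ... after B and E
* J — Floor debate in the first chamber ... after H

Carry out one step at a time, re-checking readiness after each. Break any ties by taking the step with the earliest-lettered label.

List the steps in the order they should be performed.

H → D → B → E → A → I → J → F → G → C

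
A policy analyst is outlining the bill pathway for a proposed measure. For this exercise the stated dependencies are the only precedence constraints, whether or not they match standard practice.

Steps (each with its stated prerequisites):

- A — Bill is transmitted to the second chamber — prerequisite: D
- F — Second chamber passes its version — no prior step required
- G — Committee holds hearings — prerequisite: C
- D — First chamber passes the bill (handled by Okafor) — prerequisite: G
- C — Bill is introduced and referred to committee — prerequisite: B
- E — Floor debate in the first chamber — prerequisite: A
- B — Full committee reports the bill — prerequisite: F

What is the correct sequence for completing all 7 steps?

F → B → C → G → D → A → E

F has no prerequisites → F first.
B needed F, now all done → B.
C is the only step now ready → C.
That leaves G as the only ready step → G.
That leaves D as the only ready step → D.
A is the only step now ready → A.
E is the only step now ready → E.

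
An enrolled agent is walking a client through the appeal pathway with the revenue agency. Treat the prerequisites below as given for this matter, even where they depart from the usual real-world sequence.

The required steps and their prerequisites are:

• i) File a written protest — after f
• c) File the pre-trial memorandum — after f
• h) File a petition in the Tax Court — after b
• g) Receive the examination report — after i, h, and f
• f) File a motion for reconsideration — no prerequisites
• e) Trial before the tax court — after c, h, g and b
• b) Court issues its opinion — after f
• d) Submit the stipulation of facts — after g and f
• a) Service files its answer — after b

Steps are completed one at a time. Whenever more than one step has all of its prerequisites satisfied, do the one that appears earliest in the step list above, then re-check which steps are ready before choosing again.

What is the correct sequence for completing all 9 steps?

Only f has no prerequisites, so it is first.
Now i, c and b have their prerequisites met. i is listed earlier, so i next.
Ready: c and b. c is listed earlier → c.
That leaves b as the only ready step → b.
Now h and a have their prerequisites met. h is listed earlier, so h next.
Now g and a have their prerequisites met. g is listed earlier, so g next.
e and d now also ready, so the ready set is {e, d, a}; e is listed earlier → e.
d and a are both available; d is listed earlier → d.
That leaves a as the only ready step → a.

f, i, c, b, h, g, e, d, a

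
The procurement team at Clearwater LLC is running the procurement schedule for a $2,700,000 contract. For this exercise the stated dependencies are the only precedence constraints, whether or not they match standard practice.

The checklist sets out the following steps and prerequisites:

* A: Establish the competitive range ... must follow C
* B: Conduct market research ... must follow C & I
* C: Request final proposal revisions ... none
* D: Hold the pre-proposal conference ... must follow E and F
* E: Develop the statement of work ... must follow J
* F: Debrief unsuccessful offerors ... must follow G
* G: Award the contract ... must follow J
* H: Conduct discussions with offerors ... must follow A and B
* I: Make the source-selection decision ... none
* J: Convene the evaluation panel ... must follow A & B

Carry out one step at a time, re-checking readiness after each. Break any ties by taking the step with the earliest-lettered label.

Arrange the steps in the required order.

C A I B H J E G F D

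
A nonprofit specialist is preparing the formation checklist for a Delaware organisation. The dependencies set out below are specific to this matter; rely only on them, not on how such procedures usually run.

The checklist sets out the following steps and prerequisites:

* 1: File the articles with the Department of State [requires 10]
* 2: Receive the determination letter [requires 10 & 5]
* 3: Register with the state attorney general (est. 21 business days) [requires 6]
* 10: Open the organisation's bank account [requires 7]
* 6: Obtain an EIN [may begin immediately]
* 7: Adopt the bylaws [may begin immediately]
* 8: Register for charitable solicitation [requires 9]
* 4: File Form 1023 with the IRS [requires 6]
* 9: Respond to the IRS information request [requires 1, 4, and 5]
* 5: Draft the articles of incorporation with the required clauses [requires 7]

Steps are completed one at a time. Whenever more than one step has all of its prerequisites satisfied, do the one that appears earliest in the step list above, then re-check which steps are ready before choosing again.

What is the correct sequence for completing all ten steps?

6, 3, 7, 10, 1, 4, 5, 2, 9, 8

Nothing is required for 6 and 7. 6 is listed earlier → 6 first.
3, 7 and 4 are all available; 3 is listed earlier → 3.
7 and 4 are both available; 7 is listed earlier → 7.
Now 10, 4 and 5 have their prerequisites met. 10 is listed earlier, so 10 next.
Ready: 1, 4 and 5. 1 is listed earlier → 1.
4 and 5 are both available; 4 is listed earlier → 4.
That leaves 5 as the only ready step → 5.
2 and 9 are both available; 2 is listed earlier → 2.
9 needed 1, 4 and 5, now all done → 9.
That leaves 8 as the only ready step → 8.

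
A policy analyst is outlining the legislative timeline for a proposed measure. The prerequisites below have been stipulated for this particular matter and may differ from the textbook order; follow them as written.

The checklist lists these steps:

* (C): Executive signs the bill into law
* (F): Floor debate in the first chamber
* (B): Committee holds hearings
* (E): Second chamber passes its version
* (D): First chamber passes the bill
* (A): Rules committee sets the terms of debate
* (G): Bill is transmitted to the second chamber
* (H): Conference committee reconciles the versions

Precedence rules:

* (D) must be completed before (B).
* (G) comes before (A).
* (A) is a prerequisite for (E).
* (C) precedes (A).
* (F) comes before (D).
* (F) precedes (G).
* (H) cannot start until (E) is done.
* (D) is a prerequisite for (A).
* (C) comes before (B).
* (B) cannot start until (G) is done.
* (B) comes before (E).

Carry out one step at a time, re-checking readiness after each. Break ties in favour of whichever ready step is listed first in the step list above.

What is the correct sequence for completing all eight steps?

(C) → (F) → (D) → (G) → (B) → (A) → (E) → (H)

Nothing is required for (C) and (F). (C) is listed earlier → (C) first.
(F) is the only step now ready → (F).
Ready: (D) and (G). (D) is listed earlier → (D).
Next only (G) has its prerequisites met → (G).
Ready: (B) and (A). (B) is listed earlier → (B).
Next only (A) has its prerequisites met → (A).
Next only (E) has its prerequisites met → (E).
That leaves (H) as the only ready step → (H).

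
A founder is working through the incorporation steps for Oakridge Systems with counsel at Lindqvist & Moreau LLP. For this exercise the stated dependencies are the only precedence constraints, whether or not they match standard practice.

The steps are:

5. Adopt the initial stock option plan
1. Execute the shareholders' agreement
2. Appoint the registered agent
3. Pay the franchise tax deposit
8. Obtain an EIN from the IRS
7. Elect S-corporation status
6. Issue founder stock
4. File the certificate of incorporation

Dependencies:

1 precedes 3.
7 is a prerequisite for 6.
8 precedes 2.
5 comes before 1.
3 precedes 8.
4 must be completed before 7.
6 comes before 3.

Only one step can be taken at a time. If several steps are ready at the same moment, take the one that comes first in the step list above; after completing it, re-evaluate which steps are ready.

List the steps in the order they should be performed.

Nothing is required for 5 and 4. 5 is listed earlier → 5 first.
1 now also ready, so the ready set is {1, 4}; 1 is listed earlier → 1.
That leaves 4 as the only ready step → 4.
7 needed 4, now all done → 7.
Next only 6 has its prerequisites met → 6.
3 is the only step now ready → 3.
8 needed 3, now all done → 8.
Next only 2 has its prerequisites met → 2.

5 1 4 7 6 3 8 2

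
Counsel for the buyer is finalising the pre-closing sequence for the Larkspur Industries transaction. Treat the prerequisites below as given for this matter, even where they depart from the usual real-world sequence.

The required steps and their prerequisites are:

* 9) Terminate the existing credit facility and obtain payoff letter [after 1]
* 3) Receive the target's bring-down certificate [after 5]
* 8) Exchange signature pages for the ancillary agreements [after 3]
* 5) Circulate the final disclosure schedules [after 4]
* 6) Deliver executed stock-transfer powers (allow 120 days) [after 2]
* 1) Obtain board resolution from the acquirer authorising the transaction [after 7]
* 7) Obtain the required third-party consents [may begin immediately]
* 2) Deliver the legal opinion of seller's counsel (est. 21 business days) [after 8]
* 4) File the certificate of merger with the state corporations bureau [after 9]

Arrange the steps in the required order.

7, 1, 9, 4, 5, 3, 8, 2, 6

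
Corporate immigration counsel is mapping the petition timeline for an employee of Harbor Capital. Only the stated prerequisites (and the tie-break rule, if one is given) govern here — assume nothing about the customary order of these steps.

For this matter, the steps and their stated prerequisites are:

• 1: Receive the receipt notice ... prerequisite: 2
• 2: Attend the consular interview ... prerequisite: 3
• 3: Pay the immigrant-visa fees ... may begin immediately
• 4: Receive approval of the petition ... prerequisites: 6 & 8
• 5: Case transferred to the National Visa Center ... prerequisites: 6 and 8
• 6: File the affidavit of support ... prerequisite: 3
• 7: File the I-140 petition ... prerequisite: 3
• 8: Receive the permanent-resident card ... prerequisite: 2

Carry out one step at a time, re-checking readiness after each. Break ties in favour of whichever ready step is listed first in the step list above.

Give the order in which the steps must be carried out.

3 2 1 6 7 8 4 5

Only 3 has no prerequisites, so it is first.
Ready: 2, 6 and 7. 2 is listed earlier → 2.
1, 6, 7 and 8 are all available; 1 is listed earlier → 1.
Now 6, 7 and 8 have their prerequisites met. 6 is listed earlier, so 6 next.
Ready: 7 and 8. 7 is listed earlier → 7.
That leaves 8 as the only ready step → 8.
4 and 5 are both available; 4 is listed earlier → 4.
5 needed 6 and 8, now all done → 5.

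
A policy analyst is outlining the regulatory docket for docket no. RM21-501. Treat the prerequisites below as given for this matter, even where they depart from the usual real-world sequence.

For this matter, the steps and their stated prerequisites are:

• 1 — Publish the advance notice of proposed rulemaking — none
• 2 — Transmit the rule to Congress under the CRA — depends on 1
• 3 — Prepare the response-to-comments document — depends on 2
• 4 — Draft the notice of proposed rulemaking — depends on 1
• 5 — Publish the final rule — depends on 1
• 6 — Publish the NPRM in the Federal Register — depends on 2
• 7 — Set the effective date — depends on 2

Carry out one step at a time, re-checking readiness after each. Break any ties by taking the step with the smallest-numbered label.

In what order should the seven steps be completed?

Only 1 has no prerequisites, so it is first.
2, 4 and 5 are all available; 2 has the earlier label → 2.
3, 6 and 7 now also ready, so the ready set is {3, 4, 5, 6, 7}; 3 has the earlier label → 3.
4, 5, 6 and 7 are all available; 4 has the earlier label → 4.
Now 5, 6 and 7 have their prerequisites met. 5 has the earlier label, so 5 next.
6 and 7 are both available; 6 has the earlier label → 6.
7 needed 2, now all done → 7.

1, 2, 3, 4, 5, 6, 7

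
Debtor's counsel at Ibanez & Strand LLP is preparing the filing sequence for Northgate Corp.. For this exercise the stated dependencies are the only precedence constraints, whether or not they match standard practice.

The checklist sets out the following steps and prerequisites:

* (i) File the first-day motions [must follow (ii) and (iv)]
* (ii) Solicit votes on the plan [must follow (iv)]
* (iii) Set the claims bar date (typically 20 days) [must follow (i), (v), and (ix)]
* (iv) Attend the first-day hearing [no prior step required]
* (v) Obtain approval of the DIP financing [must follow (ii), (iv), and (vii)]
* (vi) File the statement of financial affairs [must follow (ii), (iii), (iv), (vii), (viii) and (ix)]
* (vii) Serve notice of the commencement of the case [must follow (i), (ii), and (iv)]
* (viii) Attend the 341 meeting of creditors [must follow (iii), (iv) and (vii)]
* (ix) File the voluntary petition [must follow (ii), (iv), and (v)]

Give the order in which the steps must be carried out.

(iv), (ii), (i), (vii), (v), (ix), (iii), (viii), (vi)

(iv) has no prerequisites → (iv) first.
(ii) needed (iv), now all done → (ii).
(i) is the only step now ready → (i).
Next only (vii) has its prerequisites met → (vii).
(v) is the only step now ready → (v).
(ix) needed (ii), (iv) and (v), now all done → (ix).
(iii) needed (i), (v) and (ix), now all done → (iii).
(viii) needed (iii), (iv) and (vii), now all done → (viii).
Next only (vi) has its prerequisites met → (vi).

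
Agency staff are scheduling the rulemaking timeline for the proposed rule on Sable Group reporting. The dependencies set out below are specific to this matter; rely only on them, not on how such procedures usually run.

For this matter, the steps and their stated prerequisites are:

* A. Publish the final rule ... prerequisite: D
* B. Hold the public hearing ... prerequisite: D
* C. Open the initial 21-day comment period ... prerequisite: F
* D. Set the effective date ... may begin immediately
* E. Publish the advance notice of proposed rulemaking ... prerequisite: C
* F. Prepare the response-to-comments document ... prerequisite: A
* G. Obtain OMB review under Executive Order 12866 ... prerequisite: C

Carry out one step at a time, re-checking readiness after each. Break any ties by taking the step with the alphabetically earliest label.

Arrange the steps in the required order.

D → A → B → F → C → E → G

Only D has no prerequisites, so it is first.
Now A and B have their prerequisites met. A has the earlier label, so A next.
F now also ready, so the ready set is {B, F}; B has the earlier label → B.
That leaves F as the only ready step → F.
Next only C has its prerequisites met → C.
E and G are both available; E has the earlier label → E.
G is the only step now ready → G.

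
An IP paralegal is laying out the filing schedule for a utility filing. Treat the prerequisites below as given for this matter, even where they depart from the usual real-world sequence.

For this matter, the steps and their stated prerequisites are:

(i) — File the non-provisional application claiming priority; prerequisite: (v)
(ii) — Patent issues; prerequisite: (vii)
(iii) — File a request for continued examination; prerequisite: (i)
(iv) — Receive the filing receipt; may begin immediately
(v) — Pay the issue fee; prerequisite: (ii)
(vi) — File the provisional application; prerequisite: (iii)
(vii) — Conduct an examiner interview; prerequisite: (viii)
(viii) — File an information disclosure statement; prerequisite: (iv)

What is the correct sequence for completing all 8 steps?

(iv), (viii), (vii), (ii), (v), (i), (iii), (vi)

Only (iv) has no prerequisites, so it is first.
Next only (viii) has its prerequisites met → (viii).
Next only (vii) has its prerequisites met → (vii).
Next only (ii) has its prerequisites met → (ii).
That leaves (v) as the only ready step → (v).
Next only (i) has its prerequisites met → (i).
(iii) is the only step now ready → (iii).
(vi) needed (iii), now all done → (vi).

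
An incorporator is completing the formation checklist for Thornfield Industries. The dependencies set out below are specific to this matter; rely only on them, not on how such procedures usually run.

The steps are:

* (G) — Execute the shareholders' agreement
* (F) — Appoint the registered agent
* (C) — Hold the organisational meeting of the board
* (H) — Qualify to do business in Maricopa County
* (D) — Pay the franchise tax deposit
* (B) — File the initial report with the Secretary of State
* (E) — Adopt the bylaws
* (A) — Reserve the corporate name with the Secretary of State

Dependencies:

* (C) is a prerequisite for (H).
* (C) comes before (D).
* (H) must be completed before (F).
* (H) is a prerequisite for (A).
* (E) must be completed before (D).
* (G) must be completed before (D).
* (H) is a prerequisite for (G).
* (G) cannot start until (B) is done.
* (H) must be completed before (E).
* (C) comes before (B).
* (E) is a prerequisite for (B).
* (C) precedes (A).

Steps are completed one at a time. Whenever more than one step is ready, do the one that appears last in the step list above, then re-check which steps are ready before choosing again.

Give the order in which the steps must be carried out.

(C), (H), (A), (E), (B), (F), (G), (D)

(C) has no prerequisites → (C) first.
(H) needed (C), now all done → (H).
Now (A), (E) and (F) have their prerequisites met. (A) is listed later, so (A) next.
Ready: (E) and (F). (E) is listed later → (E).
(B) and (F) are both available; (B) is listed later → (B).
Ready: (F) and (G). (F) is listed later → (F).
(G) is the only step now ready → (G).
That leaves (D) as the only ready step → (D).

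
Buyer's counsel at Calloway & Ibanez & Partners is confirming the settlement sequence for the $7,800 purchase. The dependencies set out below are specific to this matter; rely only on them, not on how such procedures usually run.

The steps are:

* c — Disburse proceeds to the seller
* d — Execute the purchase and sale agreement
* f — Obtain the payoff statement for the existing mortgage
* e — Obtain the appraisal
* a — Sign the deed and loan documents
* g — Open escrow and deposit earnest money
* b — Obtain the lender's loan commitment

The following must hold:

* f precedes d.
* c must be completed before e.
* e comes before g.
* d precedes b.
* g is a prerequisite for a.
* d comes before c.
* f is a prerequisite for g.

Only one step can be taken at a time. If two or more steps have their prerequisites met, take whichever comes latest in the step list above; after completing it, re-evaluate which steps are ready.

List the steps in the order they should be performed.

f d b c e g a

Only f has no prerequisites, so it is first.
That leaves d as the only ready step → d.
Now b and c have their prerequisites met. b is listed later, so b next.
c needed d, now all done → c.
e needed c, now all done → e.
g needed e and f, now all done → g.
Next only a has its prerequisites met → a.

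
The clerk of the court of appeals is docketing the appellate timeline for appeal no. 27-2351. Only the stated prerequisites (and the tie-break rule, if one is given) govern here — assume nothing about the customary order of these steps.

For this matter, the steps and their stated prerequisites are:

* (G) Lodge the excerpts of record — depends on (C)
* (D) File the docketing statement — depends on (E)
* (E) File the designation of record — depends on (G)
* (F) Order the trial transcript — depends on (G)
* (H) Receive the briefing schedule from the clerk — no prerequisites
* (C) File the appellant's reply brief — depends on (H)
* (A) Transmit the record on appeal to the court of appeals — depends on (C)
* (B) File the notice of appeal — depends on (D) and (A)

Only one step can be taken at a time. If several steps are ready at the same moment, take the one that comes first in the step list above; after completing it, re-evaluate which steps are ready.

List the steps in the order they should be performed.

Only (H) has no prerequisites, so it is first.
(C) needed (H), now all done → (C).
Now (G) and (A) have their prerequisites met. (G) is listed earlier, so (G) next.
(E) and (F) now also ready, so the ready set is {(E), (F), (A)}; (E) is listed earlier → (E).
Now (D), (F) and (A) have their prerequisites met. (D) is listed earlier, so (D) next.
(F) and (A) are both available; (F) is listed earlier → (F).
(A) needed (C), now all done → (A).
(B) needed (D) and (A), now all done → (B).

(H) (C) (G) (E) (D) (F) (A) (B)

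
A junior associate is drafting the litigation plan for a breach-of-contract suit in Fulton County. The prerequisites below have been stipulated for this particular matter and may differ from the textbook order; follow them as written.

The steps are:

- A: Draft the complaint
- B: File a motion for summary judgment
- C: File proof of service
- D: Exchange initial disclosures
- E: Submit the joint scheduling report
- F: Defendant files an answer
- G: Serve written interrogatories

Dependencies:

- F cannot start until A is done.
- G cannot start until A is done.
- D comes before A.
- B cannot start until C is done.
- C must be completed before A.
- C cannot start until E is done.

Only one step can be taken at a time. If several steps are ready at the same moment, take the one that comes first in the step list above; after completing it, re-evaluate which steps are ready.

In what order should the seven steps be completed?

D E C A B F G

Nothing is required for D and E. D is listed earlier → D first.
That leaves E as the only ready step → E.
That leaves C as the only ready step → C.
Ready: A and B. A is listed earlier → A.
Ready: B, F and G. B is listed earlier → B.
Ready: F and G. F is listed earlier → F.
Next only G has its prerequisites met → G.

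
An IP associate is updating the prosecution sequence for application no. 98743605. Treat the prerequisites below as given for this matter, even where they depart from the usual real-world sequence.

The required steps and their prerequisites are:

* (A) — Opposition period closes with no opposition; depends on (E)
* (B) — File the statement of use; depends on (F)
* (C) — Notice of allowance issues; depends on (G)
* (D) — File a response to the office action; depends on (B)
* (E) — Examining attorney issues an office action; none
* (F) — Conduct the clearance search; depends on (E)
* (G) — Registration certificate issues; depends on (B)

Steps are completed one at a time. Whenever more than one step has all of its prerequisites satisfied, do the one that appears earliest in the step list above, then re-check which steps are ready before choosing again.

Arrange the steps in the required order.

(E) has no prerequisites → (E) first.
(A) and (F) are both available; (A) is listed earlier → (A).
That leaves (F) as the only ready step → (F).
(B) needed (F), now all done → (B).
Ready: (D) and (G). (D) is listed earlier → (D).
Next only (G) has its prerequisites met → (G).
(C) needed (G), now all done → (C).

(E), (A), (F), (B), (D), (G), (C)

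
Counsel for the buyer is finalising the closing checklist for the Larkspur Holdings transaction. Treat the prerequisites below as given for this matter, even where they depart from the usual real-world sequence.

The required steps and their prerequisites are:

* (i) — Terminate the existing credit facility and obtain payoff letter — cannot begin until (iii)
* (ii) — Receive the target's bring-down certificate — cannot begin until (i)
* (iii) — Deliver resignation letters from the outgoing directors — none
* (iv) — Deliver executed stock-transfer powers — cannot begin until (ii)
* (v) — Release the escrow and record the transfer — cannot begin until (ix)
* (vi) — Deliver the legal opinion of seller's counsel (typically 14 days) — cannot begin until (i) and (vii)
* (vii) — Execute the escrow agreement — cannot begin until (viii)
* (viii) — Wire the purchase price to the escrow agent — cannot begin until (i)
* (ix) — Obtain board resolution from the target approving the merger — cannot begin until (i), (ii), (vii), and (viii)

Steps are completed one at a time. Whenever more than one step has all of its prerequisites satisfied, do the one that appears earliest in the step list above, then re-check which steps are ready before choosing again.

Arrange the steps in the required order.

(iii) has no prerequisites → (iii) first.
That leaves (i) as the only ready step → (i).
Ready: (ii) and (viii). (ii) is listed earlier → (ii).
(iv) and (viii) are both available; (iv) is listed earlier → (iv).
Next only (viii) has its prerequisites met → (viii).
(vii) needed (viii), now all done → (vii).
Now (vi) and (ix) have their prerequisites met. (vi) is listed earlier, so (vi) next.
Next only (ix) has its prerequisites met → (ix).
Next only (v) has its prerequisites met → (v).

(iii), (i), (ii), (iv), (viii), (vii), (vi), (ix), (v)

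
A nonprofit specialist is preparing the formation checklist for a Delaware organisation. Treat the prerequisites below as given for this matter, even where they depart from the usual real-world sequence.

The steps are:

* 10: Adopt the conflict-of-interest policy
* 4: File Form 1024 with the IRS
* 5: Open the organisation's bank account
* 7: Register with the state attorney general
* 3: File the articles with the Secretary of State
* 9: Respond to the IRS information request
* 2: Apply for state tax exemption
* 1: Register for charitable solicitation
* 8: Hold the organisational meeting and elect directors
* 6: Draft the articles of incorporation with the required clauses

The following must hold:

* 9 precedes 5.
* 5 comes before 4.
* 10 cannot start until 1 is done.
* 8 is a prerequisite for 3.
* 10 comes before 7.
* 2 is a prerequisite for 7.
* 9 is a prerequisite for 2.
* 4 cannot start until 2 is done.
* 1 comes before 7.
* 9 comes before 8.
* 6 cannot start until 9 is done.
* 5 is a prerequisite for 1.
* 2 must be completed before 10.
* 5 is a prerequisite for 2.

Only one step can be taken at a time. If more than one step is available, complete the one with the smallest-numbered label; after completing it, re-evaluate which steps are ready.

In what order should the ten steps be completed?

9, 5, 1, 2, 4, 6, 8, 3, 10, 7

9 is the only step with nothing outstanding, so it goes first.
Ready: 5, 6 and 8. 5 has the earlier label → 5.
1 and 2 now also ready, so the ready set is {1, 2, 6, 8}; 1 has the earlier label → 1.
2, 6 and 8 are all available; 2 has the earlier label → 2.
4 and 10 now also ready, so the ready set is {4, 6, 8, 10}; 4 has the earlier label → 4.
6, 8 and 10 are all available; 6 has the earlier label → 6.
Ready: 8 and 10. 8 has the earlier label → 8.
Now 3 and 10 have their prerequisites met. 3 has the earlier label, so 3 next.
10 needed 1 and 2, now all done → 10.
Next only 7 has its prerequisites met → 7.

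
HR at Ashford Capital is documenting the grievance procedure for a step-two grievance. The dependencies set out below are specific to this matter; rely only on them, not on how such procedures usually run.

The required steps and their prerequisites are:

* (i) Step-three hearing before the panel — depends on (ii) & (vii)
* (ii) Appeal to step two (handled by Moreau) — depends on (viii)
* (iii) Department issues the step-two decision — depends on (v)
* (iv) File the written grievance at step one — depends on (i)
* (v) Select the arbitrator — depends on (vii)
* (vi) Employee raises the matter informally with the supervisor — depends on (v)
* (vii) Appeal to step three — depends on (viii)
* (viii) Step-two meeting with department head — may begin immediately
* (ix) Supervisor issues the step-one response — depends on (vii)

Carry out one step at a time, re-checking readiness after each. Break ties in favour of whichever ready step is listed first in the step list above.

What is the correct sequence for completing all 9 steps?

Only (viii) has no prerequisites, so it is first.
(ii) and (vii) are both available; (ii) is listed earlier → (ii).
Next only (vii) has its prerequisites met → (vii).
Now (i), (v) and (ix) have their prerequisites met. (i) is listed earlier, so (i) next.
Ready: (iv), (v) and (ix). (iv) is listed earlier → (iv).
(v) and (ix) are both available; (v) is listed earlier → (v).
(iii), (vi) and (ix) are all available; (iii) is listed earlier → (iii).
(vi) and (ix) are both available; (vi) is listed earlier → (vi).
(ix) needed (vii), now all done → (ix).

(viii) (ii) (vii) (i) (iv) (v) (iii) (vi) (ix)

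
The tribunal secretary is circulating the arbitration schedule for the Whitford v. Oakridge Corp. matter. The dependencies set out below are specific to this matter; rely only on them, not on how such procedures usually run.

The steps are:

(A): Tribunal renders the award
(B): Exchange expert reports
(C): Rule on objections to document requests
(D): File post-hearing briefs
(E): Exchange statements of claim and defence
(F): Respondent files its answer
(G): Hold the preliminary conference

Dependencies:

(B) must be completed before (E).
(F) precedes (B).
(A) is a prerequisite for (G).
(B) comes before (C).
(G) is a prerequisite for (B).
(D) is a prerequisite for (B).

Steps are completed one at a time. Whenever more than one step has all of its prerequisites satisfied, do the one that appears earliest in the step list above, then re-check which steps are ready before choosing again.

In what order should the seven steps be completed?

Nothing is required for (A), (D) and (F). (A) is listed earlier → (A) first.
Now (D), (F) and (G) have their prerequisites met. (D) is listed earlier, so (D) next.
Now (F) and (G) have their prerequisites met. (F) is listed earlier, so (F) next.
(G) needed (A), now all done → (G).
Next only (B) has its prerequisites met → (B).
Now (C) and (E) have their prerequisites met. (C) is listed earlier, so (C) next.
Next only (E) has its prerequisites met → (E).

(A) → (D) → (F) → (G) → (B) → (C) → (E)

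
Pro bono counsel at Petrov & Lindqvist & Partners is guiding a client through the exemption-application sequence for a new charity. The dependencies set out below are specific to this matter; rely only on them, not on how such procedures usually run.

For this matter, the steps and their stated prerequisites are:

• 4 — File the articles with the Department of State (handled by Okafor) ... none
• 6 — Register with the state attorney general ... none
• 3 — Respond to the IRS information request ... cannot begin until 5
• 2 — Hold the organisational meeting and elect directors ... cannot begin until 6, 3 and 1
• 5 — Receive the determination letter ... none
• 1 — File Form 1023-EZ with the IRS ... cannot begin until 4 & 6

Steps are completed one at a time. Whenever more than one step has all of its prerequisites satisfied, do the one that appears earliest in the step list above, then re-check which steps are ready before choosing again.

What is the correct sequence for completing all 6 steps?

4 6 5 3 1 2

4, 6 and 5 have no prerequisites; 4 is listed earlier, so 4 is first.
Now 6 and 5 have their prerequisites met. 6 is listed earlier, so 6 next.
1 now also ready, so the ready set is {5, 1}; 5 is listed earlier → 5.
3 now also ready, so the ready set is {3, 1}; 3 is listed earlier → 3.
1 needed 4 and 6, now all done → 1.
Next only 2 has its prerequisites met → 2.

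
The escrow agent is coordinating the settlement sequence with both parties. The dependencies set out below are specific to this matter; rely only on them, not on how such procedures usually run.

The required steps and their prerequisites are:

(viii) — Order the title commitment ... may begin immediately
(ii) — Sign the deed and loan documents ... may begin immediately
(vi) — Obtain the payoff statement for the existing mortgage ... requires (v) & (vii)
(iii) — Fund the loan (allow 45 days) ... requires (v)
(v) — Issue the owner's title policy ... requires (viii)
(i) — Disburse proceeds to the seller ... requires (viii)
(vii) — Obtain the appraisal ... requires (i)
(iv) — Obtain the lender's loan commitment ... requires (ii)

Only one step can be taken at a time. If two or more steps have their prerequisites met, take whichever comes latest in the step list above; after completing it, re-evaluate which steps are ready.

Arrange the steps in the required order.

(ii) → (iv) → (viii) → (i) → (vii) → (v) → (iii) → (vi)

(ii) and (viii) have no prerequisites; (ii) is listed later, so (ii) is first.
Now (iv) and (viii) have their prerequisites met. (iv) is listed later, so (iv) next.
Next only (viii) has its prerequisites met → (viii).
Now (i) and (v) have their prerequisites met. (i) is listed later, so (i) next.
(vii) now also ready, so the ready set is {(vii), (v)}; (vii) is listed later → (vii).
Next only (v) has its prerequisites met → (v).
(iii) and (vi) are both available; (iii) is listed later → (iii).
Next only (vi) has its prerequisites met → (vi).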